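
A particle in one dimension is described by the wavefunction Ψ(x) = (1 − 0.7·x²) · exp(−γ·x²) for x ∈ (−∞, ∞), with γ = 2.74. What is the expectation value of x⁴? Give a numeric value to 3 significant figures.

⟨x⁴⟩ = ∫ x⁴·|Ψ|² dx / ∫|Ψ|² dx (integrals over the domain).
Expand each integrand as polynomial × e^(−2γx²) and use ∫x^(2j)·e^(−2γx²) dx = (2j−1)!!/(4γ)^j · √(π/(2γ)), odd powers → 0; here √(π/(2γ)) = 0.75715.
State is unnormalized: ∫|Ψ|² dx = 0.66970, and ∫Ψ*·x⁴·Ψ dx = 0.0095321, so ⟨x⁴⟩ = 0.0095321 / 0.66970.
⟨x⁴⟩ = 0.014233.

0.0142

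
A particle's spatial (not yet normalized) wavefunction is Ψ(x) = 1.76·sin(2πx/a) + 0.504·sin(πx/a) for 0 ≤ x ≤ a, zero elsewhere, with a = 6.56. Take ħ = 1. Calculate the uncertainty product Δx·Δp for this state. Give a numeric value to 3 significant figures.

1.48

Δx = √(⟨x²⟩−⟨x⟩²), Δp = √(⟨p²⟩−⟨p⟩²).
On 0 ≤ x ≤ a (j ≠ l): ∫sin²(jπx/a) dx = a/2, ∫sin(jπx/a)·sin(lπx/a) dx = 0; diagonal moments ∫x·sin²(jπx/a) dx = a²/4, ∫x²·sin²(jπx/a) dx = a³·(1/6 − 1/(4j²π²)); cross terms ∫x·sin(jπx/a)·sin(lπx/a) dx = 0 for j + l even and −4jla²/(π²(j² − l²)²) for j + l odd, ∫x²·sin(jπx/a)·sin(lπx/a) dx = (−1)^(j+l)·4jla³/(π²(j² − l²)²); higher powers the same way via product-to-sum and parts. d²/dx² sin(jπx/a) = −(jπ/a)²·sin(jπx/a); on 0 ≤ x ≤ a, ∫sin²(jπx/a) dx = a/2 and ∫sin(jπx/a)·sin(lπx/a) dx = 0 for j ≠ l, so only diagonal terms survive in ∫|Ψ|² and ∫Ψ·Ψ″; ∫Ψ·Ψ′ dx = [Ψ²/2] between the walls = 0.
Normalization: ∫|Ψ|² dx = 10.993.
⟨x⟩ = 2.6545, ⟨x²⟩ = 9.5726 ⇒ Δx = 1.5893.
⟨p⟩ = 0.0000, ⟨p²⟩ = 0.86524 ⇒ Δp = 0.93018.
Δx·Δp = 1.4784.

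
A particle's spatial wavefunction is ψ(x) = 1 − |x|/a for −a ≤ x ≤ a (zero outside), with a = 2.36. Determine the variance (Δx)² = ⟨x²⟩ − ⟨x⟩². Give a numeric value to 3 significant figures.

Compute ⟨x⟩ and ⟨x²⟩ separately, then (Δx)² = ⟨x²⟩ − ⟨x⟩².
ψ is even, so ∫ over [−a, a] = 2∫₀ᵃ with ψ = 1 − x/a there: ∫₀ᵃ (1 − x/a)² dx = a/3, ∫₀ᵃ x²(1 − x/a)² dx = a³/30, ∫₀ᵃ x⁴(1 − x/a)² dx = a⁵/105.
Normalization: ∫|ψ|² dx = 1.5733.
⟨x⟩ = 0.0000 and ⟨x²⟩ = 0.55696.
(Δx)² = 0.55696 − (0.0000)² = 0.55696.

0.557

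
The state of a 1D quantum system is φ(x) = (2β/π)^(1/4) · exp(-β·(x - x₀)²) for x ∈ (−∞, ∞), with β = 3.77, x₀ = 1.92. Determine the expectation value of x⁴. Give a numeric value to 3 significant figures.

⟨x⁴⟩ = ∫ x⁴·|φ|² dx (integrals over the domain).
Gaussian moments (u = x − x₀): ∫u^(2j)·e^(−2βu²) du = (2j−1)!!/(4β)^j · √(π/(2β)), odd powers integrate to 0; here √(π/(2β)) = 0.64549.
⟨x⁴⟩ = 15.069.

15.1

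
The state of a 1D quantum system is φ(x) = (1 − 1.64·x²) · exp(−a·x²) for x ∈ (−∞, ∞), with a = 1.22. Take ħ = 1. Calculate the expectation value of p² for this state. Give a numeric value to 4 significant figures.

4.507

p² φ = −ħ² d²φ/dx²; ⟨p²⟩ = −ħ² ∫ φ*·φ'' dx / ∫|φ|² dx.
Expand each integrand as polynomial × e^(−2ax²) and use ∫x^(2j)·e^(−2ax²) dx = (2j−1)!!/(4a)^j · √(π/(2a)), odd powers → 0; here √(π/(2a)) = 1.1347. Differentiate with the product rule, d/dx e^(−ax²) = −2ax·e^(−ax²).
State is unnormalized: ∫|φ|² dx = 0.75649, and ∫φ*·(−ħ² φ'') dx = 3.4092, so ⟨p²⟩ = 3.4092 / 0.75649.
⟨p²⟩ = 4.5066.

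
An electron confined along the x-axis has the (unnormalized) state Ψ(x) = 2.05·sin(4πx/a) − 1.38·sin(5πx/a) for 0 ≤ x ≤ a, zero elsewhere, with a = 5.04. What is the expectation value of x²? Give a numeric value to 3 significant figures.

13.1

⟨x²⟩ = ∫ x²·|Ψ|² dx / ∫|Ψ|² dx (integrals over the domain).
On 0 ≤ x ≤ a (j ≠ l): ∫sin²(jπx/a) dx = a/2, ∫sin(jπx/a)·sin(lπx/a) dx = 0; diagonal moments ∫x·sin²(jπx/a) dx = a²/4, ∫x²·sin²(jπx/a) dx = a³·(1/6 − 1/(4j²π²)); cross terms ∫x·sin(jπx/a)·sin(lπx/a) dx = 0 for j + l even and −4jla²/(π²(j² − l²)²) for j + l odd, ∫x²·sin(jπx/a)·sin(lπx/a) dx = (−1)^(j+l)·4jla³/(π²(j² − l²)²); higher powers the same way via product-to-sum and parts.
State is unnormalized: ∫|Ψ|² dx = 15.389, and ∫Ψ*·x²·Ψ dx = 201.69, so ⟨x²⟩ = 201.69 / 15.389.
⟨x²⟩ = 13.106.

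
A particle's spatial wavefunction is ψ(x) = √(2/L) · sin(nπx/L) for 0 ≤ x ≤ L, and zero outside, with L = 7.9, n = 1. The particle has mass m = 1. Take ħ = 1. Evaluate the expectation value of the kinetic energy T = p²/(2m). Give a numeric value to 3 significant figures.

T = −(ħ²/2m) d²/dx², so ⟨T⟩ = −(ħ²/2m) ∫ ψ*·ψ'' dx; with m = 1.
d/dx sin(nπx/L) = (nπ/L)·cos(nπx/L) and d²/dx² sin(nπx/L) = −(nπ/L)²·sin(nπx/L); on 0 ≤ x ≤ L, ∫sin²(nπx/L) dx = L/2 and ∫sin(nπx/L)·cos(nπx/L) dx = 0.
⟨T⟩ = 0.079071.

0.0791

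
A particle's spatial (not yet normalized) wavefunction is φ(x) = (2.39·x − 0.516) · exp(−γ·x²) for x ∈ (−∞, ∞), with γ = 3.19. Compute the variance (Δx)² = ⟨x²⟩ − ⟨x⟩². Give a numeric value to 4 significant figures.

0.1033

Compute ⟨x⟩ and ⟨x²⟩ separately, then (Δx)² = ⟨x²⟩ − ⟨x⟩².
Expand each integrand as polynomial × e^(−2γx²) and use ∫x^(2j)·e^(−2γx²) dx = (2j−1)!!/(4γ)^j · √(π/(2γ)), odd powers → 0; here √(π/(2γ)) = 0.70172.
Normalization: ∫|φ|² dx = 0.50097.
⟨x⟩ = -0.27076 and ⟨x²⟩ = 0.17665.
(Δx)² = 0.17665 − (-0.27076)² = 0.10334.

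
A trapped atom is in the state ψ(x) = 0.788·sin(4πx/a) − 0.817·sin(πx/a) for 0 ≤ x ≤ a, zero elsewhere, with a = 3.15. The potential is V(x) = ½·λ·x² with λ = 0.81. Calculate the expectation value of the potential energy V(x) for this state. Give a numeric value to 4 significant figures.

⟨V⟩ = ∫ V(x)·|ψ|² dx / ∫|ψ|² dx.
On 0 ≤ x ≤ a (j ≠ l): ∫sin²(jπx/a) dx = a/2, ∫sin(jπx/a)·sin(lπx/a) dx = 0; diagonal moments ∫x·sin²(jπx/a) dx = a²/4, ∫x²·sin²(jπx/a) dx = a³·(1/6 − 1/(4j²π²)); cross terms ∫x·sin(jπx/a)·sin(lπx/a) dx = 0 for j + l even and −4jla²/(π²(j² − l²)²) for j + l odd, ∫x²·sin(jπx/a)·sin(lπx/a) dx = (−1)^(j+l)·4jla³/(π²(j² − l²)²); higher powers the same way via product-to-sum and parts.
State is unnormalized: ∫|ψ|² dx = 2.0293, and ∫ψ*·V(x)·ψ dx = 2.6093, so ⟨V⟩ = 2.6093 / 2.0293.
⟨V⟩ = 1.2858.

1.286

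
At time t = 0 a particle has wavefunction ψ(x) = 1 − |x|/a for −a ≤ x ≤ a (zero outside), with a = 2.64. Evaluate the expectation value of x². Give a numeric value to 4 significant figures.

⟨x²⟩ = ∫ x²·|ψ|² dx / ∫|ψ|² dx (integrals over the domain).
ψ is even, so ∫ over [−a, a] = 2∫₀ᵃ with ψ = 1 − x/a there: ∫₀ᵃ (1 − x/a)² dx = a/3, ∫₀ᵃ x²(1 − x/a)² dx = a³/30, ∫₀ᵃ x⁴(1 − x/a)² dx = a⁵/105.
State is unnormalized: ∫|ψ|² dx = 1.7600, and ∫ψ*·x²·ψ dx = 1.2266, so ⟨x²⟩ = 1.2266 / 1.7600.
⟨x²⟩ = 0.69696.

0.6970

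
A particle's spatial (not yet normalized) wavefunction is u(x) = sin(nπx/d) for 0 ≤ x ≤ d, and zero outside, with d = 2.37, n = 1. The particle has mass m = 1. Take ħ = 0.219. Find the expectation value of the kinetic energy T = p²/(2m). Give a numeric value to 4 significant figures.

T = −(ħ²/2m) d²/dx², so ⟨T⟩ = −(ħ²/2m) ∫ u*·u'' dx / ∫|u|² dx; with m = 1.
d/dx sin(nπx/d) = (nπ/d)·cos(nπx/d) and d²/dx² sin(nπx/d) = −(nπ/d)²·sin(nπx/d); on 0 ≤ x ≤ d, ∫sin²(nπx/d) dx = d/2 and ∫sin(nπx/d)·cos(nπx/d) dx = 0.
State is unnormalized: ∫|u|² dx = 1.1850, and ∫u*·(−ħ²/2m · u'') dx = 0.049932, so ⟨T⟩ = 0.049932 / 1.1850.
⟨T⟩ = 0.042137.

0.04214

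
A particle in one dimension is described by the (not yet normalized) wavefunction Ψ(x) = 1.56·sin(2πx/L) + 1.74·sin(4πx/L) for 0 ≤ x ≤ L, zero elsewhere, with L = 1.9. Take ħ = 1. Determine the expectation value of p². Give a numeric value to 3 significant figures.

29.1

p² Ψ = −ħ² d²Ψ/dx²; ⟨p²⟩ = −ħ² ∫ Ψ*·Ψ'' dx / ∫|Ψ|² dx.
d²/dx² sin(jπx/L) = −(jπ/L)²·sin(jπx/L); on 0 ≤ x ≤ L, ∫sin²(jπx/L) dx = L/2 and ∫sin(jπx/L)·sin(lπx/L) dx = 0 for j ≠ l, so only diagonal terms survive in ∫|Ψ|² and ∫Ψ·Ψ″; ∫Ψ·Ψ′ dx = [Ψ²/2] between the walls = 0.
State is unnormalized: ∫|Ψ|² dx = 5.1881, and ∫Ψ*·(−ħ² Ψ'') dx = 151.10, so ⟨p²⟩ = 151.10 / 5.1881.
⟨p²⟩ = 29.124.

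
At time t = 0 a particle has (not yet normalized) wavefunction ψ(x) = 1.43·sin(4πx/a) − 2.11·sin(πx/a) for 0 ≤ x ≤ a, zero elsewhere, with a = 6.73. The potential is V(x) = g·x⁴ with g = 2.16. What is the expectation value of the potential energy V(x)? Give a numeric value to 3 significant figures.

724.

⟨V⟩ = ∫ V(x)·|ψ|² dx / ∫|ψ|² dx.
On 0 ≤ x ≤ a (j ≠ l): ∫sin²(jπx/a) dx = a/2, ∫sin(jπx/a)·sin(lπx/a) dx = 0; diagonal moments ∫x·sin²(jπx/a) dx = a²/4, ∫x²·sin²(jπx/a) dx = a³·(1/6 − 1/(4j²π²)); cross terms ∫x·sin(jπx/a)·sin(lπx/a) dx = 0 for j + l even and −4jla²/(π²(j² − l²)²) for j + l odd, ∫x²·sin(jπx/a)·sin(lπx/a) dx = (−1)^(j+l)·4jla³/(π²(j² − l²)²); higher powers the same way via product-to-sum and parts.
State is unnormalized: ∫|ψ|² dx = 21.862, and ∫ψ*·V(x)·ψ dx = 15835., so ⟨V⟩ = 15835. / 21.862.
⟨V⟩ = 724.30.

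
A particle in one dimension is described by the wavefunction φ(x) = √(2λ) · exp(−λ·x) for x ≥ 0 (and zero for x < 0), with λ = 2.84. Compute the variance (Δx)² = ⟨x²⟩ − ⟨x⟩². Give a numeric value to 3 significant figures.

Compute ⟨x⟩ and ⟨x²⟩ separately, then (Δx)² = ⟨x²⟩ − ⟨x⟩².
Every integrand reduces to terms xʲ·e^(−2λx) on [0, ∞); use ∫₀^∞ xʲ·e^(−2λx) dx = j!/(2λ)^(j+1).
⟨x⟩ = 0.17606 and ⟨x²⟩ = 0.061992.
(Δx)² = 0.061992 − (0.17606)² = 0.030996.

0.0310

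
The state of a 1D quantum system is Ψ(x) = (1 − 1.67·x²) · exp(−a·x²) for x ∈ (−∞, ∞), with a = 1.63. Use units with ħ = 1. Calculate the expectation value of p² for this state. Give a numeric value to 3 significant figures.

p² Ψ = −ħ² d²Ψ/dx²; ⟨p²⟩ = −ħ² ∫ Ψ*·Ψ'' dx / ∫|Ψ|² dx.
Expand each integrand as polynomial × e^(−2ax²) and use ∫x^(2j)·e^(−2ax²) dx = (2j−1)!!/(4a)^j · √(π/(2a)), odd powers → 0; here √(π/(2a)) = 0.98167. Differentiate with the product rule, d/dx e^(−ax²) = −2ax·e^(−ax²).
State is unnormalized: ∫|Ψ|² dx = 0.67200, and ∫Ψ*·(−ħ² Ψ'') dx = 3.1547, so ⟨p²⟩ = 3.1547 / 0.67200.
⟨p²⟩ = 4.6944.

4.69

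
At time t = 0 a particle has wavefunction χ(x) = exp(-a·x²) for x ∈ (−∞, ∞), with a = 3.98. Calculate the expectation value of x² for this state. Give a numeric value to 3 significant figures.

⟨x²⟩ = ∫ x²·|χ|² dx / ∫|χ|² dx (integrals over the domain).
Gaussian moments: ∫x^(2j)·e^(−2ax²) dx = (2j−1)!!/(4a)^j · √(π/(2a)), odd powers integrate to 0; here √(π/(2a)) = 0.62823.
State is unnormalized: ∫|χ|² dx = 0.62823, and ∫χ*·x²·χ dx = 0.039462, so ⟨x²⟩ = 0.039462 / 0.62823.
⟨x²⟩ = 0.062814.

0.0628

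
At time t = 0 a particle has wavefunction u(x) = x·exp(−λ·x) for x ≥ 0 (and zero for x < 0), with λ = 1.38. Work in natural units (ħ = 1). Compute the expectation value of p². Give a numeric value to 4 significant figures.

p² u = −ħ² d²u/dx²; ⟨p²⟩ = −ħ² ∫ u*·u'' dx / ∫|u|² dx.
Differentiate x·exp(−λ·x) with the product rule; every integrand then reduces to terms xʲ·e^(−2λx) on [0, ∞), with ∫₀^∞ xʲ·e^(−2λx) dx = j!/(2λ)^(j+1).
State is unnormalized: ∫|u|² dx = 0.095127, and ∫u*·(−ħ² u'') dx = 0.18116, so ⟨p²⟩ = 0.18116 / 0.095127.
⟨p²⟩ = 1.9044.

1.904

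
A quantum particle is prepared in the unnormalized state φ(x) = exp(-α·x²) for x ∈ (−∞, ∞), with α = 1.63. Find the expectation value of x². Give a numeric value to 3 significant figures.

⟨x²⟩ = ∫ x²·|φ|² dx / ∫|φ|² dx (integrals over the domain).
Gaussian moments: ∫x^(2j)·e^(−2αx²) dx = (2j−1)!!/(4α)^j · √(π/(2α)), odd powers integrate to 0; here √(π/(2α)) = 0.98167.
State is unnormalized: ∫|φ|² dx = 0.98167, and ∫φ*·x²·φ dx = 0.15056, so ⟨x²⟩ = 0.15056 / 0.98167.
⟨x²⟩ = 0.15337.

0.153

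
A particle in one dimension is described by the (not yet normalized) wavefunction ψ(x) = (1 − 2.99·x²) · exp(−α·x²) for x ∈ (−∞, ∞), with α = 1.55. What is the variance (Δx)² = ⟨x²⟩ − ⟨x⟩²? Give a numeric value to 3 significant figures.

0.351

Compute ⟨x⟩ and ⟨x²⟩ separately, then (Δx)² = ⟨x²⟩ − ⟨x⟩².
Expand each integrand as polynomial × e^(−2αx²) and use ∫x^(2j)·e^(−2αx²) dx = (2j−1)!!/(4α)^j · √(π/(2α)), odd powers → 0; here √(π/(2α)) = 1.0067.
Normalization: ∫|ψ|² dx = 0.73810.
⟨x⟩ = 0.0000 and ⟨x²⟩ = 0.35088.
(Δx)² = 0.35088 − (0.0000)² = 0.35088.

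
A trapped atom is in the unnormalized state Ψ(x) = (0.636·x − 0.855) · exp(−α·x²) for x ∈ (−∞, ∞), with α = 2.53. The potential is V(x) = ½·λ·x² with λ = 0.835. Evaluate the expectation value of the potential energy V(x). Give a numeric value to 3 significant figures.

0.0455

⟨V⟩ = ∫ V(x)·|Ψ|² dx / ∫|Ψ|² dx.
Expand each integrand as polynomial × e^(−2αx²) and use ∫x^(2j)·e^(−2αx²) dx = (2j−1)!!/(4α)^j · √(π/(2α)), odd powers → 0; here √(π/(2α)) = 0.78795.
State is unnormalized: ∫|Ψ|² dx = 0.60751, and ∫Ψ*·V(x)·Ψ dx = 0.027661, so ⟨V⟩ = 0.027661 / 0.60751.
⟨V⟩ = 0.045532.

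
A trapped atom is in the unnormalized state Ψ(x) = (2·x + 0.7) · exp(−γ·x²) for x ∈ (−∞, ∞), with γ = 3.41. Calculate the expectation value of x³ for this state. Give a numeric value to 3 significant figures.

0.0576

⟨x³⟩ = ∫ x³·|Ψ|² dx / ∫|Ψ|² dx (integrals over the domain).
Expand each integrand as polynomial × e^(−2γx²) and use ∫x^(2j)·e^(−2γx²) dx = (2j−1)!!/(4γ)^j · √(π/(2γ)), odd powers → 0; here √(π/(2γ)) = 0.67871.
State is unnormalized: ∫|Ψ|² dx = 0.53160, and ∫Ψ*·x³·Ψ dx = 0.030643, so ⟨x³⟩ = 0.030643 / 0.53160.
⟨x³⟩ = 0.057643.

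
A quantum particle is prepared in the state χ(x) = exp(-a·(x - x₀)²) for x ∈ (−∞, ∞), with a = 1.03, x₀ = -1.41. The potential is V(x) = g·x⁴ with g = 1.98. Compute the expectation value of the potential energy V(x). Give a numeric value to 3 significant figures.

13.9

⟨V⟩ = ∫ V(x)·|χ|² dx / ∫|χ|² dx.
Gaussian moments (u = x − x₀): ∫u^(2j)·e^(−2au²) du = (2j−1)!!/(4a)^j · √(π/(2a)), odd powers integrate to 0; here √(π/(2a)) = 1.2349.
State is unnormalized: ∫|χ|² dx = 1.2349, and ∫χ*·V(x)·χ dx = 17.176, so ⟨V⟩ = 17.176 / 1.2349.
⟨V⟩ = 13.909.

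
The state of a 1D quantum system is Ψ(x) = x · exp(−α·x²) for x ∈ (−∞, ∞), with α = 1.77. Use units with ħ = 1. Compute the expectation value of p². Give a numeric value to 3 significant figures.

5.31

p² Ψ = −ħ² d²Ψ/dx²; ⟨p²⟩ = −ħ² ∫ Ψ*·Ψ'' dx / ∫|Ψ|² dx.
Expand each integrand as polynomial × e^(−2αx²) and use ∫x^(2j)·e^(−2αx²) dx = (2j−1)!!/(4α)^j · √(π/(2α)), odd powers → 0; here √(π/(2α)) = 0.94205. Differentiate with the product rule, d/dx e^(−αx²) = −2αx·e^(−αx²).
State is unnormalized: ∫|Ψ|² dx = 0.13306, and ∫Ψ*·(−ħ² Ψ'') dx = 0.70654, so ⟨p²⟩ = 0.70654 / 0.13306.
⟨p²⟩ = 5.3100.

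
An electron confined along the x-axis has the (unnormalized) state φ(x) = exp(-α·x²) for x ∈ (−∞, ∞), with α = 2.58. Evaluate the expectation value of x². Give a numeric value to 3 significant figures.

⟨x²⟩ = ∫ x²·|φ|² dx / ∫|φ|² dx (integrals over the domain).
Gaussian moments: ∫x^(2j)·e^(−2αx²) dx = (2j−1)!!/(4α)^j · √(π/(2α)), odd powers integrate to 0; here √(π/(2α)) = 0.78028.
State is unnormalized: ∫|φ|² dx = 0.78028, and ∫φ*·x²·φ dx = 0.075608, so ⟨x²⟩ = 0.075608 / 0.78028.
⟨x²⟩ = 0.096899.

0.0969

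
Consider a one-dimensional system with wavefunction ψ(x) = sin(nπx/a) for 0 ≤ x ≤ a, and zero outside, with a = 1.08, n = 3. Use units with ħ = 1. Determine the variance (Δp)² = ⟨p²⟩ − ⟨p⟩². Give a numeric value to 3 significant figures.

Compute ⟨p⟩ and ⟨p²⟩ separately; (Δp)² = ⟨p²⟩ − ⟨p⟩².
d/dx sin(nπx/a) = (nπ/a)·cos(nπx/a) and d²/dx² sin(nπx/a) = −(nπ/a)²·sin(nπx/a); on 0 ≤ x ≤ a, ∫sin²(nπx/a) dx = a/2 and ∫sin(nπx/a)·cos(nπx/a) dx = 0.
Normalization: ∫|ψ|² dx = 0.54000.
⟨p⟩ = 0.0000 and ⟨p²⟩ = 76.154.
(Δp)² = 76.154 − (0.0000)² = 76.154.

76.2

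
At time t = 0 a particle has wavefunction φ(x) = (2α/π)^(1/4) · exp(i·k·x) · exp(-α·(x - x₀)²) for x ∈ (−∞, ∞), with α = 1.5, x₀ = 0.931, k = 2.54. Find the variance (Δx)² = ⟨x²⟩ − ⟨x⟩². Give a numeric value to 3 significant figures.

Compute ⟨x⟩ and ⟨x²⟩ separately, then (Δx)² = ⟨x²⟩ − ⟨x⟩².
Gaussian moments (u = x − x₀): ∫u^(2j)·e^(−2αu²) du = (2j−1)!!/(4α)^j · √(π/(2α)), odd powers integrate to 0; here √(π/(2α)) = 1.0233.
⟨x⟩ = 0.93100 and ⟨x²⟩ = 1.0334.
(Δx)² = 1.0334 − (0.93100)² = 0.16667.

0.167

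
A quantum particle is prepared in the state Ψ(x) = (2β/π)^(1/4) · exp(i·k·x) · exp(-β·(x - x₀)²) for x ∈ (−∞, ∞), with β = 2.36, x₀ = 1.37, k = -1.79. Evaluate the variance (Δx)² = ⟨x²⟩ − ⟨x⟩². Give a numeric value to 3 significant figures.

Compute ⟨x⟩ and ⟨x²⟩ separately, then (Δx)² = ⟨x²⟩ − ⟨x⟩².
Gaussian moments (u = x − x₀): ∫u^(2j)·e^(−2βu²) du = (2j−1)!!/(4β)^j · √(π/(2β)), odd powers integrate to 0; here √(π/(2β)) = 0.81584.
⟨x⟩ = 1.3700 and ⟨x²⟩ = 1.9828.
(Δx)² = 1.9828 − (1.3700)² = 0.10593.

0.106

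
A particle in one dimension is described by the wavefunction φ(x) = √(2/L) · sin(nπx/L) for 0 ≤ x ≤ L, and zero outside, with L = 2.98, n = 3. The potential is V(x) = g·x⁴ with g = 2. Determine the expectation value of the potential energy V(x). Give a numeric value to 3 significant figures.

⟨V⟩ = ∫ V(x)·|φ|² dx.
With sin²θ = (1 − cos2θ)/2 on 0 ≤ x ≤ L: ∫sin²(nπx/L) dx = L/2, ∫x·sin²(nπx/L) dx = L²/4, ∫x²·sin²(nπx/L) dx = L³·(1/6 − 1/(4n²π²)); higher powers xᵏ the same way, integrating xᵏ·cos(2nπx/L) by parts.
⟨V⟩ = 29.799.

29.8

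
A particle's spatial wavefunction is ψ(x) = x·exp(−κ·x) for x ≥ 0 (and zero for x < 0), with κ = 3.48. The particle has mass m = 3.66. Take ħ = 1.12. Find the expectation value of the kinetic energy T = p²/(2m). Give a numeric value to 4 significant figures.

2.075

T = −(ħ²/2m) d²/dx², so ⟨T⟩ = −(ħ²/2m) ∫ ψ*·ψ'' dx / ∫|ψ|² dx; with m = 3.66.
Differentiate x·exp(−κ·x) with the product rule; every integrand then reduces to terms xʲ·e^(−2κx) on [0, ∞), with ∫₀^∞ xʲ·e^(−2κx) dx = j!/(2κ)^(j+1).
State is unnormalized: ∫|ψ|² dx = 0.0059320, and ∫ψ*·(−ħ²/2m · ψ'') dx = 0.012311, so ⟨T⟩ = 0.012311 / 0.0059320.
⟨T⟩ = 2.0753.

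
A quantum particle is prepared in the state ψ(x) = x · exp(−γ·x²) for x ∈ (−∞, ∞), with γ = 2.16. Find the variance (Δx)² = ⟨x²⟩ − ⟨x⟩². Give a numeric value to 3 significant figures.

Compute ⟨x⟩ and ⟨x²⟩ separately, then (Δx)² = ⟨x²⟩ − ⟨x⟩².
Expand each integrand as polynomial × e^(−2γx²) and use ∫x^(2j)·e^(−2γx²) dx = (2j−1)!!/(4γ)^j · √(π/(2γ)), odd powers → 0; here √(π/(2γ)) = 0.85277.
Normalization: ∫|ψ|² dx = 0.098700.
⟨x⟩ = 0.0000 and ⟨x²⟩ = 0.34722.
(Δx)² = 0.34722 − (0.0000)² = 0.34722.

0.347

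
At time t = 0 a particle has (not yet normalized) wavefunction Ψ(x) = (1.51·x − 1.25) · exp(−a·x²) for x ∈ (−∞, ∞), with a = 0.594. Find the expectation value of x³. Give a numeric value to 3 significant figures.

-0.795

⟨x³⟩ = ∫ x³·|Ψ|² dx / ∫|Ψ|² dx (integrals over the domain).
Expand each integrand as polynomial × e^(−2ax²) and use ∫x^(2j)·e^(−2ax²) dx = (2j−1)!!/(4a)^j · √(π/(2a)), odd powers → 0; here √(π/(2a)) = 1.6262.
State is unnormalized: ∫|Ψ|² dx = 4.1014, and ∫Ψ*·x³·Ψ dx = -3.2622, so ⟨x³⟩ = -3.2622 / 4.1014.
⟨x³⟩ = -0.79538.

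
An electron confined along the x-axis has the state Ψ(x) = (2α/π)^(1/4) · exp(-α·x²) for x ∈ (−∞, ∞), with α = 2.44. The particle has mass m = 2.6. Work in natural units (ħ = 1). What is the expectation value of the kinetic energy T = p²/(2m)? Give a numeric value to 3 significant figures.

T = −(ħ²/2m) d²/dx², so ⟨T⟩ = −(ħ²/2m) ∫ Ψ*·Ψ'' dx; with m = 2.6.
Gaussian moments: ∫x^(2j)·e^(−2αx²) dx = (2j−1)!!/(4α)^j · √(π/(2α)), odd powers integrate to 0; here √(π/(2α)) = 0.80235. Derivatives: d/dx e^(−αx²) = −2αx·e^(−αx²), d²/dx² e^(−αx²) = (4α²x² − 2α)·e^(−αx²).
⟨T⟩ = 0.46923.

0.469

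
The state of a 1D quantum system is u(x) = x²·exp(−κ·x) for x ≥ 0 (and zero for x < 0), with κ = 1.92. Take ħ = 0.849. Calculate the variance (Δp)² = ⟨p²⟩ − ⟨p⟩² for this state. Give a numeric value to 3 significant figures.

0.886

Compute ⟨p⟩ and ⟨p²⟩ separately; (Δp)² = ⟨p²⟩ − ⟨p⟩².
Differentiate x²·exp(−κ·x) with the product rule; every integrand then reduces to terms xʲ·e^(−2κx) on [0, ∞), with ∫₀^∞ xʲ·e^(−2κx) dx = j!/(2κ)^(j+1).
Normalization: ∫|u|² dx = 0.028745.
⟨p⟩ = 0.0000 and ⟨p²⟩ = 0.88572.
(Δp)² = 0.88572 − (0.0000)² = 0.88572.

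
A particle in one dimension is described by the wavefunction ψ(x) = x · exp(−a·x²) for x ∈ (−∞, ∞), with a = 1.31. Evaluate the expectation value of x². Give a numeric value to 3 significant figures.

⟨x²⟩ = ∫ x²·|ψ|² dx / ∫|ψ|² dx (integrals over the domain).
Expand each integrand as polynomial × e^(−2ax²) and use ∫x^(2j)·e^(−2ax²) dx = (2j−1)!!/(4a)^j · √(π/(2a)), odd powers → 0; here √(π/(2a)) = 1.0950.
State is unnormalized: ∫|ψ|² dx = 0.20897, and ∫ψ*·x²·ψ dx = 0.11964, so ⟨x²⟩ = 0.11964 / 0.20897.
⟨x²⟩ = 0.57252.

0.573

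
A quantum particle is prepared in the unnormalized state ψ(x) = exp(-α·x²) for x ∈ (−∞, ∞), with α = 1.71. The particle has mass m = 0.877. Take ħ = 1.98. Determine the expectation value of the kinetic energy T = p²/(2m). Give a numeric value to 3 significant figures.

T = −(ħ²/2m) d²/dx², so ⟨T⟩ = −(ħ²/2m) ∫ ψ*·ψ'' dx / ∫|ψ|² dx; with m = 0.877.
Gaussian moments: ∫x^(2j)·e^(−2αx²) dx = (2j−1)!!/(4α)^j · √(π/(2α)), odd powers integrate to 0; here √(π/(2α)) = 0.95843. Derivatives: d/dx e^(−αx²) = −2αx·e^(−αx²), d²/dx² e^(−αx²) = (4α²x² − 2α)·e^(−αx²).
State is unnormalized: ∫|ψ|² dx = 0.95843, and ∫ψ*·(−ħ²/2m · ψ'') dx = 3.6632, so ⟨T⟩ = 3.6632 / 0.95843.
⟨T⟩ = 3.8221.

3.82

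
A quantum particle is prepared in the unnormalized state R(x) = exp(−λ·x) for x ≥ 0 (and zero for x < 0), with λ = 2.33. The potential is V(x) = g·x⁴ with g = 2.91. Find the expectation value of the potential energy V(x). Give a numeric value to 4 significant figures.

0.1481

⟨V⟩ = ∫ V(x)·|R|² dx / ∫|R|² dx.
Every integrand reduces to terms xʲ·e^(−2λx) on [0, ∞); use ∫₀^∞ xʲ·e^(−2λx) dx = j!/(2λ)^(j+1).
State is unnormalized: ∫|R|² dx = 0.21459, and ∫R*·V(x)·R dx = 0.031782, so ⟨V⟩ = 0.031782 / 0.21459.
⟨V⟩ = 0.14810.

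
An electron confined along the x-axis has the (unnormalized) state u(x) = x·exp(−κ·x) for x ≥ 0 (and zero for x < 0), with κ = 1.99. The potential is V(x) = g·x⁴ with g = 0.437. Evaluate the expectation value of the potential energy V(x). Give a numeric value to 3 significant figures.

0.627

⟨V⟩ = ∫ V(x)·|u|² dx / ∫|u|² dx.
Every integrand reduces to terms xʲ·e^(−2κx) on [0, ∞); use ∫₀^∞ xʲ·e^(−2κx) dx = j!/(2κ)^(j+1).
State is unnormalized: ∫|u|² dx = 0.031723, and ∫u*·V(x)·u dx = 0.019890, so ⟨V⟩ = 0.019890 / 0.031723.
⟨V⟩ = 0.62698.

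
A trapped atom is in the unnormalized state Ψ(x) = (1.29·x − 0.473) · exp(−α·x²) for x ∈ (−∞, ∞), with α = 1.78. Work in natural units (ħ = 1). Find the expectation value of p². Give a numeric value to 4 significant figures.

p² Ψ = −ħ² d²Ψ/dx²; ⟨p²⟩ = −ħ² ∫ Ψ*·Ψ'' dx / ∫|Ψ|² dx.
Expand each integrand as polynomial × e^(−2αx²) and use ∫x^(2j)·e^(−2αx²) dx = (2j−1)!!/(4α)^j · √(π/(2α)), odd powers → 0; here √(π/(2α)) = 0.93940. Differentiate with the product rule, d/dx e^(−αx²) = −2αx·e^(−αx²).
State is unnormalized: ∫|Ψ|² dx = 0.42973, and ∫Ψ*·(−ħ² Ψ'') dx = 1.5465, so ⟨p²⟩ = 1.5465 / 0.42973.
⟨p²⟩ = 3.5989.

3.599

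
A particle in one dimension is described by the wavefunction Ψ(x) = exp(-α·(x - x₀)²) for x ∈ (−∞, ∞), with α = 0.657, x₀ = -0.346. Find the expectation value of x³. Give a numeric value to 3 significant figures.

-0.436

⟨x³⟩ = ∫ x³·|Ψ|² dx / ∫|Ψ|² dx (integrals over the domain).
Gaussian moments (u = x − x₀): ∫u^(2j)·e^(−2αu²) du = (2j−1)!!/(4α)^j · √(π/(2α)), odd powers integrate to 0; here √(π/(2α)) = 1.5462.
State is unnormalized: ∫|Ψ|² dx = 1.5462, and ∫Ψ*·x³·Ψ dx = -0.67478, so ⟨x³⟩ = -0.67478 / 1.5462.
⟨x³⟩ = -0.43640.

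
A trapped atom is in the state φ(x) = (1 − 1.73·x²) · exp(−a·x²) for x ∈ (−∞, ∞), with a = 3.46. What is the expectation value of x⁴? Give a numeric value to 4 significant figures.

⟨x⁴⟩ = ∫ x⁴·|φ|² dx / ∫|φ|² dx (integrals over the domain).
Expand each integrand as polynomial × e^(−2ax²) and use ∫x^(2j)·e^(−2ax²) dx = (2j−1)!!/(4a)^j · √(π/(2a)), odd powers → 0; here √(π/(2a)) = 0.67379.
State is unnormalized: ∫|φ|² dx = 0.53692, and ∫φ*·x⁴·φ dx = 0.0031329, so ⟨x⁴⟩ = 0.0031329 / 0.53692.
⟨x⁴⟩ = 0.0058349.

0.005835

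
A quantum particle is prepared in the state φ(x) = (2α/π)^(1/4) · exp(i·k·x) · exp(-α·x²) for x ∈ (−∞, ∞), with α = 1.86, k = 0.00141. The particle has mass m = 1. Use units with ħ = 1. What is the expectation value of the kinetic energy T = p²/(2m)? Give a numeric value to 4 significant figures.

T = −(ħ²/2m) d²/dx², so ⟨T⟩ = −(ħ²/2m) ∫ φ*·φ'' dx; with m = 1.
Gaussian moments: ∫x^(2j)·e^(−2αx²) dx = (2j−1)!!/(4α)^j · √(π/(2α)), odd powers integrate to 0; here √(π/(2α)) = 0.91897. Derivatives: φ′ = (ik − 2αx)·φ, φ″ = ((ik − 2αx)² − 2α)·φ; the odd-in-x pieces drop out.
⟨T⟩ = 0.93000.

0.9300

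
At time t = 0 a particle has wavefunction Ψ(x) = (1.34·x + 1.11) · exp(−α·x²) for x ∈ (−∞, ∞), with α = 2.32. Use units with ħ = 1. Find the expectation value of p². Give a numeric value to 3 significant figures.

2.95

p² Ψ = −ħ² d²Ψ/dx²; ⟨p²⟩ = −ħ² ∫ Ψ*·Ψ'' dx / ∫|Ψ|² dx.
Expand each integrand as polynomial × e^(−2αx²) and use ∫x^(2j)·e^(−2αx²) dx = (2j−1)!!/(4α)^j · √(π/(2α)), odd powers → 0; here √(π/(2α)) = 0.82284. Differentiate with the product rule, d/dx e^(−αx²) = −2αx·e^(−αx²).
State is unnormalized: ∫|Ψ|² dx = 1.1730, and ∫Ψ*·(−ħ² Ψ'') dx = 3.4602, so ⟨p²⟩ = 3.4602 / 1.1730.
⟨p²⟩ = 2.9498.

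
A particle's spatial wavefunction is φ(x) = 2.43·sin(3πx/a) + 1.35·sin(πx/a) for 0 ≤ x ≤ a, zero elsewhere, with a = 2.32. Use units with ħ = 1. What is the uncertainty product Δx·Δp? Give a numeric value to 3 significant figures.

2.64

Δx = √(⟨x²⟩−⟨x⟩²), Δp = √(⟨p²⟩−⟨p⟩²).
On 0 ≤ x ≤ a (j ≠ l): ∫sin²(jπx/a) dx = a/2, ∫sin(jπx/a)·sin(lπx/a) dx = 0; diagonal moments ∫x·sin²(jπx/a) dx = a²/4, ∫x²·sin²(jπx/a) dx = a³·(1/6 − 1/(4j²π²)); cross terms ∫x·sin(jπx/a)·sin(lπx/a) dx = 0 for j + l even and −4jla²/(π²(j² − l²)²) for j + l odd, ∫x²·sin(jπx/a)·sin(lπx/a) dx = (−1)^(j+l)·4jla³/(π²(j² − l²)²); higher powers the same way via product-to-sum and parts. d²/dx² sin(jπx/a) = −(jπ/a)²·sin(jπx/a); on 0 ≤ x ≤ a, ∫sin²(jπx/a) dx = a/2 and ∫sin(jπx/a)·sin(lπx/a) dx = 0 for j ≠ l, so only diagonal terms survive in ∫|φ|² and ∫φ·φ″; ∫φ·φ′ dx = [φ²/2] between the walls = 0.
Normalization: ∫|φ|² dx = 8.9638.
⟨x⟩ = 1.1600, ⟨x²⟩ = 1.8803 ⇒ Δx = 0.73124.
⟨p⟩ = 0.0000, ⟨p²⟩ = 13.043 ⇒ Δp = 3.6116.
Δx·Δp = 2.6409.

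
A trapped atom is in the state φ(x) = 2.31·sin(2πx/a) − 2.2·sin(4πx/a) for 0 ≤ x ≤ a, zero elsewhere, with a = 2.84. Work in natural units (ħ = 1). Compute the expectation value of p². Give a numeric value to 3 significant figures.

11.9

p² φ = −ħ² d²φ/dx²; ⟨p²⟩ = −ħ² ∫ φ*·φ'' dx / ∫|φ|² dx.
d²/dx² sin(jπx/a) = −(jπ/a)²·sin(jπx/a); on 0 ≤ x ≤ a, ∫sin²(jπx/a) dx = a/2 and ∫sin(jπx/a)·sin(lπx/a) dx = 0 for j ≠ l, so only diagonal terms survive in ∫|φ|² and ∫φ·φ″; ∫φ·φ′ dx = [φ²/2] between the walls = 0.
State is unnormalized: ∫|φ|² dx = 14.450, and ∫φ*·(−ħ² φ'') dx = 171.65, so ⟨p²⟩ = 171.65 / 14.450.
⟨p²⟩ = 11.879.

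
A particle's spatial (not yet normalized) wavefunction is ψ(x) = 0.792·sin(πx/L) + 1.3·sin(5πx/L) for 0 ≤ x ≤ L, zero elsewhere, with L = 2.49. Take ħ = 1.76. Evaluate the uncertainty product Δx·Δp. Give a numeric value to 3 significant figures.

6.49

Δx = √(⟨x²⟩−⟨x⟩²), Δp = √(⟨p²⟩−⟨p⟩²).
On 0 ≤ x ≤ L (j ≠ l): ∫sin²(jπx/L) dx = L/2, ∫sin(jπx/L)·sin(lπx/L) dx = 0; diagonal moments ∫x·sin²(jπx/L) dx = L²/4, ∫x²·sin²(jπx/L) dx = L³·(1/6 − 1/(4j²π²)); cross terms ∫x·sin(jπx/L)·sin(lπx/L) dx = 0 for j + l even and −4jlL²/(π²(j² − l²)²) for j + l odd, ∫x²·sin(jπx/L)·sin(lπx/L) dx = (−1)^(j+l)·4jlL³/(π²(j² − l²)²); higher powers the same way via product-to-sum and parts. d²/dx² sin(jπx/L) = −(jπ/L)²·sin(jπx/L); on 0 ≤ x ≤ L, ∫sin²(jπx/L) dx = L/2 and ∫sin(jπx/L)·sin(lπx/L) dx = 0 for j ≠ l, so only diagonal terms survive in ∫|ψ|² and ∫ψ·ψ″; ∫ψ·ψ′ dx = [ψ²/2] between the walls = 0.
Normalization: ∫|ψ|² dx = 2.8850.
⟨x⟩ = 1.2450, ⟨x²⟩ = 2.0113 ⇒ Δx = 0.67916.
⟨p⟩ = 0.0000, ⟨p²⟩ = 91.238 ⇒ Δp = 9.5519.
Δx·Δp = 6.4872.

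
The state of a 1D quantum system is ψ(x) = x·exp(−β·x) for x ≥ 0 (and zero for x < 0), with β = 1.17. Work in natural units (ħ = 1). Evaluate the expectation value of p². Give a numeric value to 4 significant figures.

p² ψ = −ħ² d²ψ/dx²; ⟨p²⟩ = −ħ² ∫ ψ*·ψ'' dx / ∫|ψ|² dx.
Differentiate x·exp(−β·x) with the product rule; every integrand then reduces to terms xʲ·e^(−2βx) on [0, ∞), with ∫₀^∞ xʲ·e^(−2βx) dx = j!/(2β)^(j+1).
State is unnormalized: ∫|ψ|² dx = 0.15609, and ∫ψ*·(−ħ² ψ'') dx = 0.21368, so ⟨p²⟩ = 0.21368 / 0.15609.
⟨p²⟩ = 1.3689.

1.369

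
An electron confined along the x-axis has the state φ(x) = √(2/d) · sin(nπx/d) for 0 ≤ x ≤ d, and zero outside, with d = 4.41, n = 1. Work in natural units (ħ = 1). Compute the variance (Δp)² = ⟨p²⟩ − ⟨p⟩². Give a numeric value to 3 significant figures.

0.507

Compute ⟨p⟩ and ⟨p²⟩ separately; (Δp)² = ⟨p²⟩ − ⟨p⟩².
d/dx sin(nπx/d) = (nπ/d)·cos(nπx/d) and d²/dx² sin(nπx/d) = −(nπ/d)²·sin(nπx/d); on 0 ≤ x ≤ d, ∫sin²(nπx/d) dx = d/2 and ∫sin(nπx/d)·cos(nπx/d) dx = 0.
⟨p⟩ = 0.0000 and ⟨p²⟩ = 0.50748.
(Δp)² = 0.50748 − (0.0000)² = 0.50748.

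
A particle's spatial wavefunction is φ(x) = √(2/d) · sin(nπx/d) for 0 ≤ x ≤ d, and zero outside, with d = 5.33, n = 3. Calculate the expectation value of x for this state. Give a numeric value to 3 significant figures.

2.67

⟨x⟩ = ∫ x·|φ|² dx (integrals over the domain).
With sin²θ = (1 − cos2θ)/2 on 0 ≤ x ≤ d: ∫sin²(nπx/d) dx = d/2, ∫x·sin²(nπx/d) dx = d²/4, ∫x²·sin²(nπx/d) dx = d³·(1/6 − 1/(4n²π²)); higher powers xᵏ the same way, integrating xᵏ·cos(2nπx/d) by parts.
⟨x⟩ = 2.6650.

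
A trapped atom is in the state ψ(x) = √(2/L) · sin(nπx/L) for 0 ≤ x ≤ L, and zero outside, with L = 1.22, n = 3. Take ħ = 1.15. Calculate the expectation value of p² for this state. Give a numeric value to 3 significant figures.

p² ψ = −ħ² d²ψ/dx²; ⟨p²⟩ = −ħ² ∫ ψ*·ψ'' dx.
d/dx sin(nπx/L) = (nπ/L)·cos(nπx/L) and d²/dx² sin(nπx/L) = −(nπ/L)²·sin(nπx/L); on 0 ≤ x ≤ L, ∫sin²(nπx/L) dx = L/2 and ∫sin(nπx/L)·cos(nπx/L) dx = 0.
⟨p²⟩ = 78.926.

78.9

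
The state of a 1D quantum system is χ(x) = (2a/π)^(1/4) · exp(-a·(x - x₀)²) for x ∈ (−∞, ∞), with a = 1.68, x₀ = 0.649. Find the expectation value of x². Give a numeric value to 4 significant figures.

0.5700

⟨x²⟩ = ∫ x²·|χ|² dx (integrals over the domain).
Gaussian moments (u = x − x₀): ∫u^(2j)·e^(−2au²) du = (2j−1)!!/(4a)^j · √(π/(2a)), odd powers integrate to 0; here √(π/(2a)) = 0.96695.
⟨x²⟩ = 0.57001.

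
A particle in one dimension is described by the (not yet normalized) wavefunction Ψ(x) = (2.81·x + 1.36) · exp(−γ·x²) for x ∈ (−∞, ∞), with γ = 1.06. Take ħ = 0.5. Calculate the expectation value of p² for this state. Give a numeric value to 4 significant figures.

0.5309

p² Ψ = −ħ² d²Ψ/dx²; ⟨p²⟩ = −ħ² ∫ Ψ*·Ψ'' dx / ∫|Ψ|² dx.
Expand each integrand as polynomial × e^(−2γx²) and use ∫x^(2j)·e^(−2γx²) dx = (2j−1)!!/(4γ)^j · √(π/(2γ)), odd powers → 0; here √(π/(2γ)) = 1.2173. Differentiate with the product rule, d/dx e^(−γx²) = −2γx·e^(−γx²).
State is unnormalized: ∫|Ψ|² dx = 4.5186, and ∫Ψ*·(−ħ² Ψ'') dx = 2.3989, so ⟨p²⟩ = 2.3989 / 4.5186.
⟨p²⟩ = 0.53091.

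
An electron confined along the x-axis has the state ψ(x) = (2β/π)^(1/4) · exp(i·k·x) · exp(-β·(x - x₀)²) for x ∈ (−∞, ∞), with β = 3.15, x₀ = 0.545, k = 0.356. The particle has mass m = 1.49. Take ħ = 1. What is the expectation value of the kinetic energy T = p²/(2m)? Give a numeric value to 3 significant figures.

1.10

T = −(ħ²/2m) d²/dx², so ⟨T⟩ = −(ħ²/2m) ∫ ψ*·ψ'' dx; with m = 1.49.
Gaussian moments (u = x − x₀): ∫u^(2j)·e^(−2βu²) du = (2j−1)!!/(4β)^j · √(π/(2β)), odd powers integrate to 0; here √(π/(2β)) = 0.70616. Derivatives: ψ′ = (ik − 2βu)·ψ, ψ″ = ((ik − 2βu)² − 2β)·ψ; the odd-in-u pieces drop out.
⟨T⟩ = 1.0996.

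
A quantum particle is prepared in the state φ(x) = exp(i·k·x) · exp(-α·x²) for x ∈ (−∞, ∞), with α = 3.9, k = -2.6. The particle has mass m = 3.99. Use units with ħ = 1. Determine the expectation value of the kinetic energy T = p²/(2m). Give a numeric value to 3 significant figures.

1.34

T = −(ħ²/2m) d²/dx², so ⟨T⟩ = −(ħ²/2m) ∫ φ*·φ'' dx / ∫|φ|² dx; with m = 3.99.
Gaussian moments: ∫x^(2j)·e^(−2αx²) dx = (2j−1)!!/(4α)^j · √(π/(2α)), odd powers integrate to 0; here √(π/(2α)) = 0.63464. Derivatives: φ′ = (ik − 2αx)·φ, φ″ = ((ik − 2αx)² − 2α)·φ; the odd-in-x pieces drop out.
State is unnormalized: ∫|φ|² dx = 0.63464, and ∫φ*·(−ħ²/2m · φ'') dx = 0.84778, so ⟨T⟩ = 0.84778 / 0.63464.
⟨T⟩ = 1.3358.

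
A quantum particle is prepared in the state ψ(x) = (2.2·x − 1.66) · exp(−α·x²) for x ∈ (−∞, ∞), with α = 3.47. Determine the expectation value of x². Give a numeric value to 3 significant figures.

0.0882

⟨x²⟩ = ∫ x²·|ψ|² dx / ∫|ψ|² dx (integrals over the domain).
Expand each integrand as polynomial × e^(−2αx²) and use ∫x^(2j)·e^(−2αx²) dx = (2j−1)!!/(4α)^j · √(π/(2α)), odd powers → 0; here √(π/(2α)) = 0.67281.
State is unnormalized: ∫|ψ|² dx = 2.0886, and ∫ψ*·x²·ψ dx = 0.18428, so ⟨x²⟩ = 0.18428 / 2.0886.
⟨x²⟩ = 0.088232.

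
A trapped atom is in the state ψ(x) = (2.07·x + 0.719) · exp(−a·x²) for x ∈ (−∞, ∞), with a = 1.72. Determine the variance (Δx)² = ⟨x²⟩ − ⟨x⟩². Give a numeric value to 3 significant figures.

0.160

Compute ⟨x⟩ and ⟨x²⟩ separately, then (Δx)² = ⟨x²⟩ − ⟨x⟩².
Expand each integrand as polynomial × e^(−2ax²) and use ∫x^(2j)·e^(−2ax²) dx = (2j−1)!!/(4a)^j · √(π/(2a)), odd powers → 0; here √(π/(2a)) = 0.95564.
Normalization: ∫|ψ|² dx = 1.0892.
⟨x⟩ = 0.37960 and ⟨x²⟩ = 0.30420.
(Δx)² = 0.30420 − (0.37960)² = 0.16010.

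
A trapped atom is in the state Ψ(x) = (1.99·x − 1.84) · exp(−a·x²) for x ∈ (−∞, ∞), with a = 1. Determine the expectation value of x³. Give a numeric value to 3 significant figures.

⟨x³⟩ = ∫ x³·|Ψ|² dx / ∫|Ψ|² dx (integrals over the domain).
Expand each integrand as polynomial × e^(−2ax²) and use ∫x^(2j)·e^(−2ax²) dx = (2j−1)!!/(4a)^j · √(π/(2a)), odd powers → 0; here √(π/(2a)) = 1.2533.
State is unnormalized: ∫|Ψ|² dx = 5.4840, and ∫Ψ*·x³·Ψ dx = -1.7209, so ⟨x³⟩ = -1.7209 / 5.4840.
⟨x³⟩ = -0.31381.

-0.314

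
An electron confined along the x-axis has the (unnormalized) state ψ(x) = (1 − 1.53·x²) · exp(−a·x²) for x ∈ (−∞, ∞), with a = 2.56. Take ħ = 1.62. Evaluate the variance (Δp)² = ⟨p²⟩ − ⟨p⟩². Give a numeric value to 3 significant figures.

Compute ⟨p⟩ and ⟨p²⟩ separately; (Δp)² = ⟨p²⟩ − ⟨p⟩².
Expand each integrand as polynomial × e^(−2ax²) and use ∫x^(2j)·e^(−2ax²) dx = (2j−1)!!/(4a)^j · √(π/(2a)), odd powers → 0; here √(π/(2a)) = 0.78332. Differentiate with the product rule, d/dx e^(−ax²) = −2ax·e^(−ax²).
Normalization: ∫|ψ|² dx = 0.60170.
⟨p⟩ = 0.0000 and ⟨p²⟩ = 12.727.
(Δp)² = 12.727 − (0.0000)² = 12.727.

12.7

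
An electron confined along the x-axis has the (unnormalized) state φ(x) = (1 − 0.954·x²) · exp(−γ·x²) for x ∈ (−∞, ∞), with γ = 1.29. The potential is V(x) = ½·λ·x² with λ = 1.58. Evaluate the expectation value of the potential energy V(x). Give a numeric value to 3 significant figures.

⟨V⟩ = ∫ V(x)·|φ|² dx / ∫|φ|² dx.
Expand each integrand as polynomial × e^(−2γx²) and use ∫x^(2j)·e^(−2γx²) dx = (2j−1)!!/(4γ)^j · √(π/(2γ)), odd powers → 0; here √(π/(2γ)) = 1.1035.
State is unnormalized: ∫|φ|² dx = 0.80861, and ∫φ*·V(x)·φ dx = 0.068157, so ⟨V⟩ = 0.068157 / 0.80861.
⟨V⟩ = 0.084289.

0.0843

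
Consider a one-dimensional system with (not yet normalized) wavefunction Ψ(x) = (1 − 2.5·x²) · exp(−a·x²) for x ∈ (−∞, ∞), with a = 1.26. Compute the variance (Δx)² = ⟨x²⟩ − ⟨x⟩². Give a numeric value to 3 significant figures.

Compute ⟨x⟩ and ⟨x²⟩ separately, then (Δx)² = ⟨x²⟩ − ⟨x⟩².
Expand each integrand as polynomial × e^(−2ax²) and use ∫x^(2j)·e^(−2ax²) dx = (2j−1)!!/(4a)^j · √(π/(2a)), odd powers → 0; here √(π/(2a)) = 1.1165.
Normalization: ∫|Ψ|² dx = 0.83303.
⟨x⟩ = 0.0000 and ⟨x²⟩ = 0.45596.
(Δx)² = 0.45596 − (0.0000)² = 0.45596.

0.456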